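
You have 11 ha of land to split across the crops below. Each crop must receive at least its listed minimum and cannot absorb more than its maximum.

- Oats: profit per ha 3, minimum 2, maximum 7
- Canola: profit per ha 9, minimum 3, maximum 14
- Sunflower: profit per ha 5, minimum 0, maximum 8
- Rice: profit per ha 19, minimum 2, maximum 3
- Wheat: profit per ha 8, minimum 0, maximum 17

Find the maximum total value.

117

Meeting every minimum uses 2+3+0+2+0 = 7 ha, leaving 4.
Rank by profit per ha: Rice 19 > Canola 9 > Wheat 8 > Sunflower 5 > Oats 3.
Give Rice 1 more to hit its cap of 3 → 3 left.
Canola: +3 (room for 11) → 6. Pool exhausted.
Total = 3×2 + 9×6 + 19×3 = 117.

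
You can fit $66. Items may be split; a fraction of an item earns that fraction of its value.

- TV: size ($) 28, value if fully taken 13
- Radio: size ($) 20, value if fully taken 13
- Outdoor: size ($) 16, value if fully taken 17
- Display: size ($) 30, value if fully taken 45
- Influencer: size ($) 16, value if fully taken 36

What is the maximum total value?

Best value per unit of size first: Influencer 36/16≈2.25, Display 45/30≈1.5, Outdoor 17/16≈1.06, Radio 13/20≈0.65, TV 13/28≈0.464.
Take all of Influencer (16 $, value 36) — 50 $ left.
All 30 $ of Display fit (value 45) — 20 remain.
All 16 $ of Outdoor fit (value 17) — 4 remain.
Only 4 $ remain; take 4/20 of Radio for value 13×4/20 = 2.6.
Total value = 100.6.

100.6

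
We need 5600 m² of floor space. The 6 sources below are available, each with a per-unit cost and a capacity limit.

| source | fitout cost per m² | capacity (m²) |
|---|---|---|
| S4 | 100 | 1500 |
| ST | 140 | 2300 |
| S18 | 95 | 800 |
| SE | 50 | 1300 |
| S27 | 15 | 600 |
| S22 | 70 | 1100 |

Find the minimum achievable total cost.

Use sources in increasing cost order.
Take 600 from S27 at 15 → need 5000 more.
SE at 50: take all 1300 m² → 3700 still needed.
Take 1100 from S22 at 70 → need 2600 more.
Take 800 from S18 at 95 → need 1800 more.
S4 (100): use full 1500 → 300 m² to go.
ST at 140: take 300 of its 2300 → requirement met.
Cost = 600×15 + 1300×50 + 1100×70 + 800×95 + 1500×100 + 300×140 = 419000.

419000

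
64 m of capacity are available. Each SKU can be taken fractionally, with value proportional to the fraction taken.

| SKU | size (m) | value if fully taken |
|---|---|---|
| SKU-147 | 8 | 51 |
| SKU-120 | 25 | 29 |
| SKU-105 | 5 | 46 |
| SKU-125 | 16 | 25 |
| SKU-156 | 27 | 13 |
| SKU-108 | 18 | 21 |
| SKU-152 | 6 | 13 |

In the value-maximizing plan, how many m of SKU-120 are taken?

Rank by value-to-size ratio: SKU-105 46/5≈9.2, SKU-147 51/8≈6.38, SKU-152 13/6≈2.17, SKU-125 25/16≈1.56, SKU-108 21/18≈1.17, SKU-120 29/25≈1.16, SKU-156 13/27≈0.481.
Take all of SKU-105 (5 m, value 46) ; 59 m left.
Take all of SKU-147 (8 m, value 51) ; 51 m left.
Take all of SKU-152 (6 m, value 13) ; 45 m left.
Take all of SKU-125 (16 m, value 25) ; 29 m left.
All 18 m of SKU-108 fit (value 21) ; 11 remain.
11 m left: a 11/25 share of SKU-120 gives 29×11/25 = 12.76.

11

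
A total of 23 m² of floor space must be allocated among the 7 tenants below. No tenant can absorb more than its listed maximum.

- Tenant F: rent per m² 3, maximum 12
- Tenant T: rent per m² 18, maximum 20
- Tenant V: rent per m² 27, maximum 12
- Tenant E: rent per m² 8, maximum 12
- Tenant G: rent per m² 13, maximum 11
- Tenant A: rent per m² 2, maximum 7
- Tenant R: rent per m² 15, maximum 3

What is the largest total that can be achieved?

522

Highest rent per m² first: Tenant V 27 > Tenant T 18 > Tenant R 15 > Tenant G 13 > Tenant E 8 > Tenant F 3 > Tenant A 2.
Give Tenant V 12 to hit its cap of 12 ; 11 left.
Tenant T: +11 (room for 20) → 11. Pool exhausted.
Total = 18×11 + 27×12 = 522.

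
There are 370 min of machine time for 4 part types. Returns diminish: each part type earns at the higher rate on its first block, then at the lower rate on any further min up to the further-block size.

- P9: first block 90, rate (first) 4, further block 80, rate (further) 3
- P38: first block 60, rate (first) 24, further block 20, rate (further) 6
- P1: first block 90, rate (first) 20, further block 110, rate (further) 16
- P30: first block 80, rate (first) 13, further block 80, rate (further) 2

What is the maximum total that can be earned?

Treat each block as its own option and order by rate: P38/tier1 24 > P1/tier1 20 > P1/tier2 16 > P30/tier1 13 > P38/tier2 6 > P9/tier1 4 > P9/tier2 3 > P30/tier2 2.
P38 tier1 at 24: fill all 60 — 310 left.
Fill P1 tier1 block (90 at 20) — 220 left.
P1 tier2 at 16: fill all 110 — 110 left.
P30/tier1 (13): +80 — 30 left.
P38 tier2 at 6: fill all 20 — 10 left.
P9/tier1: +10 of 90 at 4; pool empty.
Total = 24×60 + 20×90 + 16×110 + 13×80 + 6×20 + 4×10 = 6200.

6200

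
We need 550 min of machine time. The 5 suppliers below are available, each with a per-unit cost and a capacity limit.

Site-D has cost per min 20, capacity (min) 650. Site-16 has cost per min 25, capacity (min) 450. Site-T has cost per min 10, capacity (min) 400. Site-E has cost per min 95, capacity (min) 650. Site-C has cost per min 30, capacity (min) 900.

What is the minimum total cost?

7000

Use suppliers in increasing cost order.
Site-T (10): use full 400 ; 150 min to go.
Site-D (20): take the remaining 150 ; done.
Site-16, Site-C, Site-E: unused.
Cost = 400×10 + 150×20 = 7000.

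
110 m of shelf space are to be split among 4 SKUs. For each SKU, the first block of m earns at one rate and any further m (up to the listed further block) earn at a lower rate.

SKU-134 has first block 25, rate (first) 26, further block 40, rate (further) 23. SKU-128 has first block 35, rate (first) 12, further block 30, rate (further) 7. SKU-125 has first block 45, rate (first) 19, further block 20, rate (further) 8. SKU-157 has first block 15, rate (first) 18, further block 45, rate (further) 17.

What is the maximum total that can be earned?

2425

Order all 8 blocks by rate: SKU-134/first 26 > SKU-134/second 23 > SKU-125/first 19 > SKU-157/first 18 > SKU-157/second 17 > SKU-128/first 12 > SKU-125/second 8 > SKU-128/second 7.
SKU-134 first at 26: fill all 25 → 85 left.
SKU-134/second (23): +40 → 45 left.
SKU-125/first (19): +45 → 0 left.
Total = 26×25 + 23×40 + 19×45 = 2425.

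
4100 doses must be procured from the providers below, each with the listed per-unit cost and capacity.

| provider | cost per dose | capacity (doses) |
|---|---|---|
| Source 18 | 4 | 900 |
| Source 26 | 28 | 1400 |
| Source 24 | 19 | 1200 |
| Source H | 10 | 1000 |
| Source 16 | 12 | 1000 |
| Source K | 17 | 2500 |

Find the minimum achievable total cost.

46000

Cheapest first:
Source 18 (4): use full 900 ; 3200 doses to go.
Source H at 10: take all 1000 doses ; 2200 still needed.
Source 16 at 12: take all 1000 doses ; 1200 still needed.
Take 1200 from Source K at 17 to finish.
Source 24, Source 26: unused.
Cost = 900×4 + 1000×10 + 1000×12 + 1200×17 = 46000.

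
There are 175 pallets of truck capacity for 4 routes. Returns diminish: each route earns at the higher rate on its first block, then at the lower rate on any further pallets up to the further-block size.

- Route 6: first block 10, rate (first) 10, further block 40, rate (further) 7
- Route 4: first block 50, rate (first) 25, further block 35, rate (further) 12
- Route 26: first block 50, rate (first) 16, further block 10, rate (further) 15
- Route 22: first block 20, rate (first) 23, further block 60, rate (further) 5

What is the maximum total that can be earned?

3180

Order all 8 blocks by rate: Route 4/tier1 25 > Route 22/tier1 23 > Route 26/tier1 16 > Route 26/tier2 15 > Route 4/tier2 12 > Route 6/tier1 10 > Route 6/tier2 7 > Route 22/tier2 5.
Route 4 tier1 at 25: fill all 50 ; 125 left.
Fill Route 22 tier1 block (20 at 23) ; 105 left.
Route 26 tier1 at 16: fill all 50 ; 55 left.
Route 26/tier2 (15): +10 ; 45 left.
Fill Route 4 tier2 block (35 at 12) ; 10 left.
Fill Route 6 tier1 block (10 at 10) ; 0 left.
Total = 25×50 + 23×20 + 16×50 + 15×10 + 12×35 + 10×10 = 3180.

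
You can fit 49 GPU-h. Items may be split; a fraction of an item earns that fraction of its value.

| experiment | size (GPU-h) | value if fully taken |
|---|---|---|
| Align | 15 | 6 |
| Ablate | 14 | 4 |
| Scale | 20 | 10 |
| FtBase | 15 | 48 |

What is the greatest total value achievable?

63.6

Best value per unit of size first: FtBase 48/15≈3.2, Scale 10/20≈0.5, Align 6/15≈0.4, Ablate 4/14≈0.286.
FtBase: take in full, 15 GPU-h for value 48 → 34 left.
Scale: take in full, 20 GPU-h for value 10 → 14 left.
14 GPU-h left: a 14/15 share of Align gives 6×14/15 = 5.6.
Total value = 63.6.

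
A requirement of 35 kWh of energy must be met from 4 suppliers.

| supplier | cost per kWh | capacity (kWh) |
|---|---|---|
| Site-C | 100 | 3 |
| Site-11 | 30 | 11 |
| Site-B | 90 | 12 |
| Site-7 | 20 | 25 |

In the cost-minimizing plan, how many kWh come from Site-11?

Use suppliers in increasing cost order.
Site-7 (20): use full 25 ; 10 kWh to go.
Site-11 at 30: take 10 of its 11 ; requirement met.
Site-B, Site-C: unused.

10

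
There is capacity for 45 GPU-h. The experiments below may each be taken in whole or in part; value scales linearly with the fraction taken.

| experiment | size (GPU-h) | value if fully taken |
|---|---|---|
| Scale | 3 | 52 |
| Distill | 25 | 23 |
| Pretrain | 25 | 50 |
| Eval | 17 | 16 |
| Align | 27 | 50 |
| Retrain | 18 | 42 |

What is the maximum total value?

142

Sort by value density: Scale 52/3≈17.3, Retrain 42/18≈2.33, Pretrain 50/25≈2, Align 50/27≈1.85, Eval 16/17≈0.941, Distill 23/25≈0.92.
All 3 GPU-h of Scale fit (value 52) → 42 remain.
Take all of Retrain (18 GPU-h, value 42) → 24 GPU-h left.
Only 24 GPU-h remain; take 24/25 of Pretrain for value 50×24/25 = 48.
Total value = 142.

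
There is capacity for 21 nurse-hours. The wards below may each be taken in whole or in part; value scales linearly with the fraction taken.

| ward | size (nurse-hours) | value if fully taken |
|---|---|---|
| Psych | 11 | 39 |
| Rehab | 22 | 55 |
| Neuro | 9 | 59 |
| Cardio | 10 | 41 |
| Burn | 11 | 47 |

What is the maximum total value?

110.1

Rank by value-to-size ratio: Neuro 59/9≈6.56, Burn 47/11≈4.27, Cardio 41/10≈4.1, Psych 39/11≈3.55, Rehab 55/22≈2.5.
All 9 nurse-hours of Neuro fit (value 59) ; 12 remain.
Take all of Burn (11 nurse-hours, value 47) ; 1 nurse-hours left.
Fill the last 1 nurse-hours with part of Cardio: 1/10 of it earns 4.1.
Total value = 110.1.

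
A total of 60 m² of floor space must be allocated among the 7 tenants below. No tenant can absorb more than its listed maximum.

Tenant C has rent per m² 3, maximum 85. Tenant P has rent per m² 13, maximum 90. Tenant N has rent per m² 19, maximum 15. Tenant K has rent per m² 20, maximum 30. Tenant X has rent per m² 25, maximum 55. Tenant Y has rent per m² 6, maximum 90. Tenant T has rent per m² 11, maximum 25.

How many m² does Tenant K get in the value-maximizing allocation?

5

Order the tenants by rent per m²: Tenant X 25 > Tenant K 20 > Tenant N 19 > Tenant P 13 > Tenant T 11 > Tenant Y 6 > Tenant C 3.
Tenant X: +55 to 55 (cap) ; 5 left.
Tenant K: +5 (room for 30) → 5. Pool exhausted.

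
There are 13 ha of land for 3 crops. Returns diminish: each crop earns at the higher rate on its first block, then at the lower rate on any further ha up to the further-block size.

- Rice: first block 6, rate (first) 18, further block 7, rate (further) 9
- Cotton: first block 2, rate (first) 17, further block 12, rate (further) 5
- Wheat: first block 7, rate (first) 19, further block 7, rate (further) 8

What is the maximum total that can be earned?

241

Treat each block as its own option and order by rate: Wheat/tier1 19 > Rice/tier1 18 > Cotton/tier1 17 > Rice/tier2 9 > Wheat/tier2 8 > Cotton/tier2 5.
Wheat tier1 at 19: fill all 7 ; 6 left.
Rice/tier1 (18): +6 ; 0 left.
Total = 19×7 + 18×6 = 241.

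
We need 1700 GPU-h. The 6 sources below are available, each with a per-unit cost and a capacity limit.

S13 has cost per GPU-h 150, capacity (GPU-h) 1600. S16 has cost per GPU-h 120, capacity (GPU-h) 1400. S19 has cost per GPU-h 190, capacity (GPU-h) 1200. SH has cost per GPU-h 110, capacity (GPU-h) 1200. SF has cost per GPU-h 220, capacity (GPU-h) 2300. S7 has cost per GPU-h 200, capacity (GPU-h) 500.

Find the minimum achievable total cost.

Cheapest first:
SH (110): use full 1200 → 500 GPU-h to go.
S16 (120): take the remaining 500 → done.
S13, S19, S7, SF: unused.
Cost = 1200×110 + 500×120 = 192000.

192000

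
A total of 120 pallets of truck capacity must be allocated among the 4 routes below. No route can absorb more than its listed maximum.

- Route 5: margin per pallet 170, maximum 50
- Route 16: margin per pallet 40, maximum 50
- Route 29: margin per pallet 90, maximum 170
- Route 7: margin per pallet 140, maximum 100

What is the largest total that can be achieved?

18300

Rank by margin per pallet: Route 5 170 > Route 7 140 > Route 29 90 > Route 16 40.
Route 5 takes 50 to reach its cap of 50 ; 70 left.
Only 70 left; Route 7 takes them to reach 70.
Total = 170×50 + 140×70 = 18300.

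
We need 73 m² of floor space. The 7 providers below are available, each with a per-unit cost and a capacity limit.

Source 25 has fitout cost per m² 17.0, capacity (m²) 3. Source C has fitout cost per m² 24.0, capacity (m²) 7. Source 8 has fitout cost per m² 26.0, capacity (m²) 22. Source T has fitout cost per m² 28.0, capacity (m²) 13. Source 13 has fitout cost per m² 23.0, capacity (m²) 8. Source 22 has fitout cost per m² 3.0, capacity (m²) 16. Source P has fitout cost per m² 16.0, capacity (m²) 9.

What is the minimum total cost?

1391

Cheapest first:
Source 22 (3.0): use full 16 ; 57 m² to go.
Source P at 16.0: take all 9 m² ; 48 still needed.
Take 3 from Source 25 at 17.0 ; need 45 more.
Take 8 from Source 13 at 23.0 ; need 37 more.
Take 7 from Source C at 24.0 ; need 30 more.
Source 8 (26.0): use full 22 ; 8 m² to go.
Source T (28.0): take the remaining 8 ; done.
Cost = 16×3.0 + 9×16.0 + 3×17.0 + 8×23.0 + 7×24.0 + 22×26.0 + 8×28.0 = 1391.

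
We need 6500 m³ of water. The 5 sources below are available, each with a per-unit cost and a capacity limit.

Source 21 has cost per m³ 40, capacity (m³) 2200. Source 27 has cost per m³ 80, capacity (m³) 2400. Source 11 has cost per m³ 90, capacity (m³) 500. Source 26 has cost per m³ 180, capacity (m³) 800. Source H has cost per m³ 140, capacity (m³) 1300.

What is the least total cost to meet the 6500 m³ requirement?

Use sources in increasing cost order.
Source 21 (40): use full 2200 → 4300 m³ to go.
Take 2400 from Source 27 at 80 → need 1900 more.
Source 11 (90): use full 500 → 1400 m³ to go.
Source H at 140: take all 1300 m³ → 100 still needed.
Source 26 at 180: take 100 of its 800 → requirement met.
Cost = 2200×40 + 2400×80 + 500×90 + 1300×140 + 100×180 = 525000.

525000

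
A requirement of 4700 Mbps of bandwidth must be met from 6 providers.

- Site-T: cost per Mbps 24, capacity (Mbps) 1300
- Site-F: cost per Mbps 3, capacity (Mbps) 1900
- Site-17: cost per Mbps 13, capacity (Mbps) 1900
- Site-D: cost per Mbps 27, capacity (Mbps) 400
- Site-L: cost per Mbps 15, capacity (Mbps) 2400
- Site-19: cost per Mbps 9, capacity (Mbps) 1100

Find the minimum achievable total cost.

Fill from the cheapest provider first.
Site-F (3): use full 1900 — 2800 Mbps to go.
Site-19 at 9: take all 1100 Mbps — 1700 still needed.
Site-17 (13): take the remaining 1700 — done.
Site-L, Site-T, Site-D: unused.
Cost = 1900×3 + 1100×9 + 1700×13 = 37700.

37700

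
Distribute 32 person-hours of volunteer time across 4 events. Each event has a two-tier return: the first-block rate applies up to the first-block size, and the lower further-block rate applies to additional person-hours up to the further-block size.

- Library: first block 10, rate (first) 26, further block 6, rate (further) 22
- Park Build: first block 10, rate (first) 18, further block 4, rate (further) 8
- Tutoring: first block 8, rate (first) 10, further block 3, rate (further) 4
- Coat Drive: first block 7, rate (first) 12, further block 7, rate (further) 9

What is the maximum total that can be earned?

644

Order all 8 blocks by rate: Library/T1 26 > Library/T2 22 > Park Build/T1 18 > Coat Drive/T1 12 > Tutoring/T1 10 > Coat Drive/T2 9 > Park Build/T2 8 > Tutoring/T2 4.
Library/T1 (26): +10 → 22 left.
Library T2 at 22: fill all 6 → 16 left.
Park Build/T1 (18): +10 → 6 left.
Coat Drive T1 at 12: only 6 left, fill 6.
Total = 26×10 + 22×6 + 18×10 + 12×6 = 644.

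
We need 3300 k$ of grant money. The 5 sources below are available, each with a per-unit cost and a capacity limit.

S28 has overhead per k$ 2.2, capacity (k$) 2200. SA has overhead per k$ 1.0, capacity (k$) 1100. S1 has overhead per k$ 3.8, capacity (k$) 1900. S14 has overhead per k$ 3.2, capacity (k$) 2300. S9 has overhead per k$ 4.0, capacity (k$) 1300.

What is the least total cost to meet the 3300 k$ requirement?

5940

Fill from the cheapest source first.
SA at 1.0: take all 1100 k$ — 2200 still needed.
Take 2200 from S28 at 2.2 — need 0 more.
S14, S1, S9: unused.
Cost = 1100×1.0 + 2200×2.2 = 5940.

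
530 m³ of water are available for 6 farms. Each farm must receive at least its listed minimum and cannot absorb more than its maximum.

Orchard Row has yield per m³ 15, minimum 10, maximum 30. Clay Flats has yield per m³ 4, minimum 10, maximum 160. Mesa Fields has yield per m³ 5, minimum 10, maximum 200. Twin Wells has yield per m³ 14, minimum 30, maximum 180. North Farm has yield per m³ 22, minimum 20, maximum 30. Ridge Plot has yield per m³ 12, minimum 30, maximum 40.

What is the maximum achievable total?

5310

Meeting every minimum uses 10+10+10+30+20+30 = 110 m³, leaving 420.
Order the farms by yield per m³: North Farm 22 > Orchard Row 15 > Twin Wells 14 > Ridge Plot 12 > Mesa Fields 5 > Clay Flats 4.
North Farm takes 10 more to reach its cap of 30 ; 410 left.
Orchard Row takes 20 more to reach its cap of 30 ; 390 left.
Give Twin Wells 150 more to hit its cap of 180 ; 240 left.
Ridge Plot: +10 to 40 (cap) ; 230 left.
Mesa Fields: +190 to 200 (cap) ; 40 left.
Clay Flats has room for 150 more but only 40 remain, so it gets 50.
Total = 15×30 + 4×50 + 5×200 + 14×180 + 22×30 + 12×40 = 5310.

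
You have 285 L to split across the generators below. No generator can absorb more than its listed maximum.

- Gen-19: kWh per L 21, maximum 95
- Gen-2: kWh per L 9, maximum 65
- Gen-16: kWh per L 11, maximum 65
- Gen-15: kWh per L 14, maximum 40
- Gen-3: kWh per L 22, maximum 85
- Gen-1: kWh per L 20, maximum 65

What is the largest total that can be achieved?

5725

Highest kWh per L first: Gen-3 22 > Gen-19 21 > Gen-1 20 > Gen-15 14 > Gen-16 11 > Gen-2 9.
Gen-3 takes 85 to reach its cap of 85 ; 200 left.
Gen-19: +95 to 95 (cap) ; 105 left.
Give Gen-1 65 to hit its cap of 65 ; 40 left.
Gen-15: +40 to 40 (cap) ; 0 left.
Total = 21×95 + 14×40 + 22×85 + 20×65 = 5725.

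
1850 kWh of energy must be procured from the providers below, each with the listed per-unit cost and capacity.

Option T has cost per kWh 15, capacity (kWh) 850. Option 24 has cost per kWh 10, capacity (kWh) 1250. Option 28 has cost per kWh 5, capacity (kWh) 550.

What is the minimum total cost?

16000

Fill from the cheapest provider first.
Option 28 (5): use full 550 ; 1300 kWh to go.
Option 24 at 10: take all 1250 kWh ; 50 still needed.
Option T (15): take the remaining 50 ; done.
Cost = 550×5 + 1250×10 + 50×15 = 16000.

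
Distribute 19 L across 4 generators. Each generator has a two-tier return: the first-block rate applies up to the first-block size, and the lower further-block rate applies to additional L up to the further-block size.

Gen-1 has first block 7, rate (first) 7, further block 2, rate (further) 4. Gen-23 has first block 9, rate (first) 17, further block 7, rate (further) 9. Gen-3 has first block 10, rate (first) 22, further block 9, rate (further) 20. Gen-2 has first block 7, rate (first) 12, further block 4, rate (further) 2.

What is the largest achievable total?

Order all 8 blocks by rate: Gen-3/tier1 22 > Gen-3/tier2 20 > Gen-23/tier1 17 > Gen-2/tier1 12 > Gen-23/tier2 9 > Gen-1/tier1 7 > Gen-1/tier2 4 > Gen-2/tier2 2.
Fill Gen-3 tier1 block (10 at 22) ; 9 left.
Gen-3/tier2 (20): +9 ; 0 left.
Total = 22×10 + 20×9 = 400.

400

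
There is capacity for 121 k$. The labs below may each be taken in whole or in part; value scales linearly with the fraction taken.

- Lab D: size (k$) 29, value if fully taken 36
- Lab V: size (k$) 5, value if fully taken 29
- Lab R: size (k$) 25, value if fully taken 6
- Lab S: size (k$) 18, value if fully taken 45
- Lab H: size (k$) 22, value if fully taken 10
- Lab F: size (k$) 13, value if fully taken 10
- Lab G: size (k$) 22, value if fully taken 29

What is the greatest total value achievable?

161.88

Rank by value-to-size ratio: Lab V 29/5≈5.8, Lab S 45/18≈2.5, Lab G 29/22≈1.32, Lab D 36/29≈1.24, Lab F 10/13≈0.769, Lab H 10/22≈0.455, Lab R 6/25≈0.24.
Lab V: take in full, 5 k$ for value 29 — 116 left.
Take all of Lab S (18 k$, value 45) — 98 k$ left.
All 22 k$ of Lab G fit (value 29) — 76 remain.
Lab D: take in full, 29 k$ for value 36 — 47 left.
All 13 k$ of Lab F fit (value 10) — 34 remain.
Lab H: take in full, 22 k$ for value 10 — 12 left.
Only 12 k$ remain; take 12/25 of Lab R for value 6×12/25 = 2.88.
Total value = 161.88.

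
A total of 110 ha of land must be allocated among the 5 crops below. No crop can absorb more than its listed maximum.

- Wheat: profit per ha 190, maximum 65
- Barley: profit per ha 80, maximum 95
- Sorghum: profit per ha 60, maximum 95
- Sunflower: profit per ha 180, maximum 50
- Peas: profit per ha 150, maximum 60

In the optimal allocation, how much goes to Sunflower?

Rank by profit per ha: Wheat 190 > Sunflower 180 > Peas 150 > Barley 80 > Sorghum 60.
Give Wheat 65 to hit its cap of 65 ; 45 left.
Sunflower has room for 50 but only 45 remain, so it gets 45.

45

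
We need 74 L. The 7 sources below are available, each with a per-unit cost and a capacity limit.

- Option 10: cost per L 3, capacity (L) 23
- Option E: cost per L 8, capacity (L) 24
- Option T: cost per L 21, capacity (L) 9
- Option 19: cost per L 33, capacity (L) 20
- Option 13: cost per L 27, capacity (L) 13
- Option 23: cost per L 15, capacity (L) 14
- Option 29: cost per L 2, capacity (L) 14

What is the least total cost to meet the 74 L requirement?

484

Use sources in increasing cost order.
Option 29 (2): use full 14 — 60 L to go.
Option 10 (3): use full 23 — 37 L to go.
Take 24 from Option E at 8 — need 13 more.
Take 13 from Option 23 at 15 to finish.
Option T, Option 13, Option 19: unused.
Cost = 14×2 + 23×3 + 24×8 + 13×15 = 484.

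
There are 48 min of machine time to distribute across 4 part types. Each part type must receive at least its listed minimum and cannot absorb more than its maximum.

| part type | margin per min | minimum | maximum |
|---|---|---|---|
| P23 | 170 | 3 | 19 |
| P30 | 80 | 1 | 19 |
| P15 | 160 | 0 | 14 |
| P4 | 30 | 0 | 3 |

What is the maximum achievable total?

6670

Meeting every minimum uses 3+1+0+0 = 4 min, leaving 44.
Order the part types by margin per min: P23 170 > P15 160 > P30 80 > P4 30.
Give P23 16 more to hit its cap of 19 ; 28 left.
P15: +14 to 14 (cap) ; 14 left.
P30 has room for 18 more but only 14 remain, so it gets 15.
Total = 170×19 + 80×15 + 160×14 = 6670.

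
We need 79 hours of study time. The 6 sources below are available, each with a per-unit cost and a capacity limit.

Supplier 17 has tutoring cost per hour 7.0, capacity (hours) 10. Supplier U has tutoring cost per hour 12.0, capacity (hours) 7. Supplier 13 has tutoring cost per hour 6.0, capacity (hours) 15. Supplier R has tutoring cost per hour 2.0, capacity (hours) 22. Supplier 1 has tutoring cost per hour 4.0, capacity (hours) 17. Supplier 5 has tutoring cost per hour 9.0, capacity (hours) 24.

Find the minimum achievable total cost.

407

Fill from the cheapest source first.
Supplier R (2.0): use full 22 — 57 hours to go.
Supplier 1 (4.0): use full 17 — 40 hours to go.
Supplier 13 at 6.0: take all 15 hours — 25 still needed.
Supplier 17 at 7.0: take all 10 hours — 15 still needed.
Take 15 from Supplier 5 at 9.0 to finish.
Supplier U: unused.
Cost = 22×2.0 + 17×4.0 + 15×6.0 + 10×7.0 + 15×9.0 = 407.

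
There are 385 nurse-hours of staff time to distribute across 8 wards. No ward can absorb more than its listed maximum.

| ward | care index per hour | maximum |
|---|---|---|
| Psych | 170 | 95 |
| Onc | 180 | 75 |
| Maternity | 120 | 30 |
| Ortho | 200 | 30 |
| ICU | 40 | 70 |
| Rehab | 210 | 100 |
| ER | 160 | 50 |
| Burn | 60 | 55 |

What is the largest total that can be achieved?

Order the wards by care index per hour: Rehab 210 > Ortho 200 > Onc 180 > Psych 170 > ER 160 > Maternity 120 > Burn 60 > ICU 40.
Rehab takes 100 to reach its cap of 100 — 285 left.
Ortho: +30 to 30 (cap) — 255 left.
Onc: +75 to 75 (cap) — 180 left.
Psych: +95 to 95 (cap) — 85 left.
ER takes 50 to reach its cap of 50 — 35 left.
Maternity takes 30 to reach its cap of 30 — 5 left.
Only 5 left; Burn takes them to reach 5.
Total = 170×95 + 180×75 + 120×30 + 200×30 + 210×100 + 160×50 + 60×5 = 68550.

68550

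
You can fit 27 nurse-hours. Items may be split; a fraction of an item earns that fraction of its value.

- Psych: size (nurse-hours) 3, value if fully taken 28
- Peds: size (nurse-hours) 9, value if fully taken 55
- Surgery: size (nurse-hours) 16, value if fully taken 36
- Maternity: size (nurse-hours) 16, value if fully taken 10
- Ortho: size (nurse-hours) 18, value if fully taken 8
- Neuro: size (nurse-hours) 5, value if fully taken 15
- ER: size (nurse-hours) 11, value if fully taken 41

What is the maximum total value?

Sort by value density: Psych 28/3≈9.33, Peds 55/9≈6.11, ER 41/11≈3.73, Neuro 15/5≈3, Surgery 36/16≈2.25, Maternity 10/16≈0.625, Ortho 8/18≈0.444.
Take all of Psych (3 nurse-hours, value 28) ; 24 nurse-hours left.
Take all of Peds (9 nurse-hours, value 55) ; 15 nurse-hours left.
Take all of ER (11 nurse-hours, value 41) ; 4 nurse-hours left.
Only 4 nurse-hours remain; take 4/5 of Neuro for value 15×4/5 = 12.
Total value = 136.

136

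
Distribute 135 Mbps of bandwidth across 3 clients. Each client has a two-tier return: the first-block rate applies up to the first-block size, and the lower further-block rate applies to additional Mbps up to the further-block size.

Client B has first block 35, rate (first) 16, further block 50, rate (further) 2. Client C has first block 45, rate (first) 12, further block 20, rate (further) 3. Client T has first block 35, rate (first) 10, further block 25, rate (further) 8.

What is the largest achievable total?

1610

Rank every tier by rate: Client B/tier1 16 > Client C/tier1 12 > Client T/tier1 10 > Client T/tier2 8 > Client C/tier2 3 > Client B/tier2 2.
Fill Client B tier1 block (35 at 16) ; 100 left.
Fill Client C tier1 block (45 at 12) ; 55 left.
Client T/tier1 (10): +35 ; 20 left.
Client T tier2 at 8: only 20 left, fill 20.
Total = 16×35 + 12×45 + 10×35 + 8×20 = 1610.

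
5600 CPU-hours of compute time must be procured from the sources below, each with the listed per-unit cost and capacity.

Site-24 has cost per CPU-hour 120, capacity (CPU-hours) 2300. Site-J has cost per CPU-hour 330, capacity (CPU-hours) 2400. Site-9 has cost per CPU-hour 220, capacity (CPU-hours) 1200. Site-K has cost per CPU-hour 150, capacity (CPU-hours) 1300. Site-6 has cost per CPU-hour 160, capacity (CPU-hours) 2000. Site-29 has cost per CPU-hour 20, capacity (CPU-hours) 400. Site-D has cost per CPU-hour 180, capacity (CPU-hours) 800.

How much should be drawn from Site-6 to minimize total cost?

Fill from the cheapest source first.
Site-29 at 20: take all 400 CPU-hours ; 5200 still needed.
Take 2300 from Site-24 at 120 ; need 2900 more.
Site-K at 150: take all 1300 CPU-hours ; 1600 still needed.
Take 1600 from Site-6 at 160 to finish.
Site-D, Site-9, Site-J: unused.

1600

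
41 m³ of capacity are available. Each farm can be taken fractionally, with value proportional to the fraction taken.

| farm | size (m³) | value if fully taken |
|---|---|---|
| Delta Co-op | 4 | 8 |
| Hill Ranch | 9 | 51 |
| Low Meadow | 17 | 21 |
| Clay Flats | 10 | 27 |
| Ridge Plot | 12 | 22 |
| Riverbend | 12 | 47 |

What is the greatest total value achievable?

Sort by value density: Hill Ranch 51/9≈5.67, Riverbend 47/12≈3.92, Clay Flats 27/10≈2.7, Delta Co-op 8/4≈2, Ridge Plot 22/12≈1.83, Low Meadow 21/17≈1.24.
Take all of Hill Ranch (9 m³, value 51) — 32 m³ left.
All 12 m³ of Riverbend fit (value 47) — 20 remain.
Take all of Clay Flats (10 m³, value 27) — 10 m³ left.
All 4 m³ of Delta Co-op fit (value 8) — 6 remain.
Fill the last 6 m³ with part of Ridge Plot: 6/12 of it earns 11.
Total value = 144.

144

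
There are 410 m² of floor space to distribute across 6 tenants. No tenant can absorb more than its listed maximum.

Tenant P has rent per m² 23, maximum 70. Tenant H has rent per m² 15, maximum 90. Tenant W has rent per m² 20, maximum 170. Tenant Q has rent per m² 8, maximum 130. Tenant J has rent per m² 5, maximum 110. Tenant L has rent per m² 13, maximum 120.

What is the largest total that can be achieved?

7400

Rank by rent per m²: Tenant P 23 > Tenant W 20 > Tenant H 15 > Tenant L 13 > Tenant Q 8 > Tenant J 5.
Tenant P: +70 to 70 (cap) ; 340 left.
Give Tenant W 170 to hit its cap of 170 ; 170 left.
Tenant H takes 90 to reach its cap of 90 ; 80 left.
Tenant L: +80 (room for 120) → 80. Pool exhausted.
Total = 23×70 + 15×90 + 20×170 + 13×80 = 7400.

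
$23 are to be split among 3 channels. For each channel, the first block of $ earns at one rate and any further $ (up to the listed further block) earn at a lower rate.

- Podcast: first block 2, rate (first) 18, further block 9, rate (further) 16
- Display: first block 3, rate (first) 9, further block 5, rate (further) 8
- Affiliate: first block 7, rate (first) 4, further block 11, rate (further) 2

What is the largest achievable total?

Order all 6 blocks by rate: Podcast/first 18 > Podcast/second 16 > Display/first 9 > Display/second 8 > Affiliate/first 4 > Affiliate/second 2.
Fill Podcast first block (2 at 18) — 21 left.
Podcast/second (16): +9 — 12 left.
Display/first (9): +3 — 9 left.
Display second at 8: fill all 5 — 4 left.
4 remain; put them into Affiliate first at 4.
Total = 18×2 + 16×9 + 9×3 + 8×5 + 4×4 = 263.

263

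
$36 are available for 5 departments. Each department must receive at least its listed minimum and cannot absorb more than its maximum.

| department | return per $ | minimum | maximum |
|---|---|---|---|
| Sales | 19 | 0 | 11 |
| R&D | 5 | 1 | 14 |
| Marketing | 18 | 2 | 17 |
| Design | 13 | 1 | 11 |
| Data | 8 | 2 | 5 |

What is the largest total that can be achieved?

Meeting every minimum uses 0+1+2+1+2 = 6 $, leaving 30.
Rank by return per $: Sales 19 > Marketing 18 > Design 13 > Data 8 > R&D 5.
Sales takes 11 more to reach its cap of 11 — 19 left.
Give Marketing 15 more to hit its cap of 17 — 4 left.
Design: +4 (room for 10) → 5. Pool exhausted.
Total = 19×11 + 5×1 + 18×17 + 13×5 + 8×2 = 601.

601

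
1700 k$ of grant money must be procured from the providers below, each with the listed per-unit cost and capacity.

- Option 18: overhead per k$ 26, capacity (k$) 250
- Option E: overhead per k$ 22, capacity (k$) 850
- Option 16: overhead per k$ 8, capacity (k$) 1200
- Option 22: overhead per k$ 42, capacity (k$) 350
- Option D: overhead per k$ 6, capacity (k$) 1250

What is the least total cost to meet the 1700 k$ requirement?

Use providers in increasing cost order.
Take 1250 from Option D at 6 ; need 450 more.
Option 16 (8): take the remaining 450 ; done.
Option E, Option 18, Option 22: unused.
Cost = 1250×6 + 450×8 = 11100.

11100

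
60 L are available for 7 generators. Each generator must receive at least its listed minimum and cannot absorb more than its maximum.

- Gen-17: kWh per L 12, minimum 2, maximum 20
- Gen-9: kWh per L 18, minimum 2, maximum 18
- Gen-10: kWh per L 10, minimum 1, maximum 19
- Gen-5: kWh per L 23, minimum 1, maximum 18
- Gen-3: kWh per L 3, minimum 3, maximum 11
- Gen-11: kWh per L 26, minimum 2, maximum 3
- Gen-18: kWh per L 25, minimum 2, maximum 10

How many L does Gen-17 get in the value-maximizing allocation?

7

Meeting every minimum uses 2+2+1+1+3+2+2 = 13 L, leaving 47.
Highest kWh per L first: Gen-11 26 > Gen-18 25 > Gen-5 23 > Gen-9 18 > Gen-17 12 > Gen-10 10 > Gen-3 3.
Gen-11 takes 1 more to reach its cap of 3 → 46 left.
Gen-18 takes 8 more to reach its cap of 10 → 38 left.
Gen-5: +17 to 18 (cap) → 21 left.
Gen-9 takes 16 more to reach its cap of 18 → 5 left.
Gen-17 has room for 18 more but only 5 remain, so it gets 7.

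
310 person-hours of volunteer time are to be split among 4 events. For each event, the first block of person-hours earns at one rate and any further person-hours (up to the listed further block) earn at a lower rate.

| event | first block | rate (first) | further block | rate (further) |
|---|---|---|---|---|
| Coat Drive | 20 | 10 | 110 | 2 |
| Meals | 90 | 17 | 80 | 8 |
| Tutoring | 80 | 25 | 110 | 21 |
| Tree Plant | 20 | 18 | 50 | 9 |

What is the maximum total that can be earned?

Rank every tier by rate: Tutoring/first 25 > Tutoring/second 21 > Tree Plant/first 18 > Meals/first 17 > Coat Drive/first 10 > Tree Plant/second 9 > Meals/second 8 > Coat Drive/second 2.
Tutoring/first (25): +80 ; 230 left.
Tutoring second at 21: fill all 110 ; 120 left.
Fill Tree Plant first block (20 at 18) ; 100 left.
Meals/first (17): +90 ; 10 left.
Coat Drive first at 10: only 10 left, fill 10.
Total = 25×80 + 21×110 + 18×20 + 17×90 + 10×10 = 6300.

6300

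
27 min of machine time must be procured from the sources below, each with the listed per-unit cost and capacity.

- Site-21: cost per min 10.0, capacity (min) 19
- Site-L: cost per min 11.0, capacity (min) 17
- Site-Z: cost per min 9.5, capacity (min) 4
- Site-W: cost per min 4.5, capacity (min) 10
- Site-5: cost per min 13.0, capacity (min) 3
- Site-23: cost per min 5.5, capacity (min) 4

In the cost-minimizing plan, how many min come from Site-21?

9

Cheapest first:
Site-W (4.5): use full 10 — 17 min to go.
Site-23 at 5.5: take all 4 min — 13 still needed.
Site-Z at 9.5: take all 4 min — 9 still needed.
Site-21 at 10.0: take 9 of its 19 — requirement met.
Site-L, Site-5: unused.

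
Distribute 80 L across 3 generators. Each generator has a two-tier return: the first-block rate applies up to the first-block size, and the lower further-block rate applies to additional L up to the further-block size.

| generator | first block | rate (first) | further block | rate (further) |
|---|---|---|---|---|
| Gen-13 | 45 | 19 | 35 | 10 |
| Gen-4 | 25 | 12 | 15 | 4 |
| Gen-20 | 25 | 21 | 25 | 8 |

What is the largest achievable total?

1500

Treat each block as its own option and order by rate: Gen-20/tier1 21 > Gen-13/tier1 19 > Gen-4/tier1 12 > Gen-13/tier2 10 > Gen-20/tier2 8 > Gen-4/tier2 4.
Fill Gen-20 tier1 block (25 at 21) ; 55 left.
Gen-13 tier1 at 19: fill all 45 ; 10 left.
Gen-4 tier1 at 12: only 10 left, fill 10.
Total = 21×25 + 19×45 + 12×10 = 1500.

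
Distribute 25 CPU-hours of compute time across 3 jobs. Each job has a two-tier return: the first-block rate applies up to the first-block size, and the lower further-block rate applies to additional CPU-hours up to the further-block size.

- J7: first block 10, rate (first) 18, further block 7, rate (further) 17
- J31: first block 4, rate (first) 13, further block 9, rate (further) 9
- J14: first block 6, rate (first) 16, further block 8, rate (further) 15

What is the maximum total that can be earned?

Order all 6 blocks by rate: J7/T1 18 > J7/T2 17 > J14/T1 16 > J14/T2 15 > J31/T1 13 > J31/T2 9.
J7/T1 (18): +10 ; 15 left.
J7/T2 (17): +7 ; 8 left.
Fill J14 T1 block (6 at 16) ; 2 left.
J14 T2 at 15: only 2 left, fill 2.
Total = 18×10 + 17×7 + 16×6 + 15×2 = 425.

425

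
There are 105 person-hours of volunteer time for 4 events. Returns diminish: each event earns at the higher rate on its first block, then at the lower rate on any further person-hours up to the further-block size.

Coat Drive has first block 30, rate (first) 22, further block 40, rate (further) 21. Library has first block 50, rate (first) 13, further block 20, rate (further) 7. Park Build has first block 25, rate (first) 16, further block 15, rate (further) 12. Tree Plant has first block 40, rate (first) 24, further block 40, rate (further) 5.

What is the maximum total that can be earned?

2355

Rank every tier by rate: Tree Plant/T1 24 > Coat Drive/T1 22 > Coat Drive/T2 21 > Park Build/T1 16 > Library/T1 13 > Park Build/T2 12 > Library/T2 7 > Tree Plant/T2 5.
Tree Plant T1 at 24: fill all 40 → 65 left.
Coat Drive/T1 (22): +30 → 35 left.
Coat Drive T2 at 21: only 35 left, fill 35.
Total = 24×40 + 22×30 + 21×35 = 2355.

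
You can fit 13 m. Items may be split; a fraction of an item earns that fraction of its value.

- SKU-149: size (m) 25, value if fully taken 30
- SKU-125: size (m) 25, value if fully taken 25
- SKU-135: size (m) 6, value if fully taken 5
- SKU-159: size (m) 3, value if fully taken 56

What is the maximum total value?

Sort by value density: SKU-159 56/3≈18.7, SKU-149 30/25≈1.2, SKU-125 25/25≈1, SKU-135 5/6≈0.833.
SKU-159: take in full, 3 m for value 56 → 10 left.
Fill the last 10 m with part of SKU-149: 10/25 of it earns 12.
Total value = 68.

68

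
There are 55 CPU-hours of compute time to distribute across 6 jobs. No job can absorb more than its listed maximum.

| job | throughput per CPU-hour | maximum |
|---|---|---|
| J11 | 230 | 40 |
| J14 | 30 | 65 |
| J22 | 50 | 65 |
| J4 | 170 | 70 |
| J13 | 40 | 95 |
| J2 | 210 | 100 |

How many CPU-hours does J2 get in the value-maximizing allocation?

Highest throughput per CPU-hour first: J11 230 > J2 210 > J4 170 > J22 50 > J13 40 > J14 30.
J11 takes 40 to reach its cap of 40 ; 15 left.
J2 has room for 100 but only 15 remain, so it gets 15.

15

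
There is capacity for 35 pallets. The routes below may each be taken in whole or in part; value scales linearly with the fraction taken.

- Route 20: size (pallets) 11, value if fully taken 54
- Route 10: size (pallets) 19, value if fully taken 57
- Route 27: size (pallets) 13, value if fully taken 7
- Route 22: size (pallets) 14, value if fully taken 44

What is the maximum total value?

Best value per unit of size first: Route 20 54/11≈4.91, Route 22 44/14≈3.14, Route 10 57/19≈3, Route 27 7/13≈0.538.
Take all of Route 20 (11 pallets, value 54) → 24 pallets left.
All 14 pallets of Route 22 fit (value 44) → 10 remain.
10 pallets left: a 10/19 share of Route 10 gives 57×10/19 = 30.
Total value = 128.

128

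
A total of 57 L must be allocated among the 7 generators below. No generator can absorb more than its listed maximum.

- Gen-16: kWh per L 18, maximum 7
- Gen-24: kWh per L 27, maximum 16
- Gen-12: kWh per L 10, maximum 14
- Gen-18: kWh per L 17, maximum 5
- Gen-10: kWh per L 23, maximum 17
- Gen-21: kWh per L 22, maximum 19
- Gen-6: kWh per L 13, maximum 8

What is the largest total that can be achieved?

Rank by kWh per L: Gen-24 27 > Gen-10 23 > Gen-21 22 > Gen-16 18 > Gen-18 17 > Gen-6 13 > Gen-12 10.
Gen-24: +16 to 16 (cap) ; 41 left.
Gen-10 takes 17 to reach its cap of 17 ; 24 left.
Gen-21: +19 to 19 (cap) ; 5 left.
Only 5 left; Gen-16 takes them to reach 5.
Total = 18×5 + 27×16 + 23×17 + 22×19 = 1331.

1331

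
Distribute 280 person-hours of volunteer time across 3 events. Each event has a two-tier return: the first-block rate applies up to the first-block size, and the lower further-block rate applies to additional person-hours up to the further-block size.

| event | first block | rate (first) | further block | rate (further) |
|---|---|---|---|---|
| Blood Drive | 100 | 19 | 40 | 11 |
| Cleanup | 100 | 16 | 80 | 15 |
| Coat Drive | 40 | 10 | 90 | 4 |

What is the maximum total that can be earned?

Rank every tier by rate: Blood Drive/tier1 19 > Cleanup/tier1 16 > Cleanup/tier2 15 > Blood Drive/tier2 11 > Coat Drive/tier1 10 > Coat Drive/tier2 4.
Blood Drive tier1 at 19: fill all 100 → 180 left.
Fill Cleanup tier1 block (100 at 16) → 80 left.
Fill Cleanup tier2 block (80 at 15) → 0 left.
Total = 19×100 + 16×100 + 15×80 = 4700.

4700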